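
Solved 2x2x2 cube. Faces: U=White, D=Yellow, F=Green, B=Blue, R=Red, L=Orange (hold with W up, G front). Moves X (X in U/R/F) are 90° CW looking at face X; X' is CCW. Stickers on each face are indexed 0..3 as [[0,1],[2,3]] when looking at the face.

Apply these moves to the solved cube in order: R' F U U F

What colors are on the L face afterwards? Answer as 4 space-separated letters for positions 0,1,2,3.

After move 1 (R'): R=RRRR U=WBWB F=GWGW D=YGYG B=YBYB
After move 2 (F): F=GGWW U=WBOO R=WRBR D=RRYG L=OYOG
After move 3 (U): U=OWOB F=WRWW R=YBBR B=OYYB L=GGOG
After move 4 (U): U=OOBW F=YBWW R=OYBR B=GGYB L=WROG
After move 5 (F): F=WYWB U=OOGR R=BYWR D=BOYG L=WROR
Query: L face = WROR

Answer: W R O R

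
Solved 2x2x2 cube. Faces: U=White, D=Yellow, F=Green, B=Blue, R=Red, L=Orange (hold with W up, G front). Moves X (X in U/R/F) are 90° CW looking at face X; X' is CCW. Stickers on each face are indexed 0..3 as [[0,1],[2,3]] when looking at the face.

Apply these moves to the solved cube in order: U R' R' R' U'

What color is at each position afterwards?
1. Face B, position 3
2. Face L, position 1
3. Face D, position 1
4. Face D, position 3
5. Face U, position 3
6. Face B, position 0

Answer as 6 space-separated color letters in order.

Answer: B O B O W R

Derivation:
After move 1 (U): U=WWWW F=RRGG R=BBRR B=OOBB L=GGOO
After move 2 (R'): R=BRBR U=WBWO F=RWGW D=YRYG B=YOYB
After move 3 (R'): R=RRBB U=WYWY F=RBGO D=YWYW B=GORB
After move 4 (R'): R=RBRB U=WRWG F=RYGY D=YBYO B=WOWB
After move 5 (U'): U=RGWW F=GGGY R=RYRB B=RBWB L=WOOO
Query 1: B[3] = B
Query 2: L[1] = O
Query 3: D[1] = B
Query 4: D[3] = O
Query 5: U[3] = W
Query 6: B[0] = R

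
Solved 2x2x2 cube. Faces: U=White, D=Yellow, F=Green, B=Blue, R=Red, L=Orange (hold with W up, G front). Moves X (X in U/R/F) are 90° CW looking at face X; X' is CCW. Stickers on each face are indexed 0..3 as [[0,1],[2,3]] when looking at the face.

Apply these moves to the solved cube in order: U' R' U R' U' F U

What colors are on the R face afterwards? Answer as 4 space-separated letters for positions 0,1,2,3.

Answer: R R R G

Derivation:
After move 1 (U'): U=WWWW F=OOGG R=GGRR B=RRBB L=BBOO
After move 2 (R'): R=GRGR U=WBWR F=OWGW D=YOYG B=YRYB
After move 3 (U): U=WWRB F=GRGW R=YRGR B=BBYB L=OWOO
After move 4 (R'): R=RRYG U=WYRB F=GWGB D=YRYW B=GBOB
After move 5 (U'): U=YBWR F=OWGB R=GWYG B=RROB L=GBOO
After move 6 (F): F=GOBW U=YBOB R=WWRG D=YGYW L=GYOR
After move 7 (U): U=OYBB F=WWBW R=RRRG B=GYOB L=GOOR
Query: R face = RRRG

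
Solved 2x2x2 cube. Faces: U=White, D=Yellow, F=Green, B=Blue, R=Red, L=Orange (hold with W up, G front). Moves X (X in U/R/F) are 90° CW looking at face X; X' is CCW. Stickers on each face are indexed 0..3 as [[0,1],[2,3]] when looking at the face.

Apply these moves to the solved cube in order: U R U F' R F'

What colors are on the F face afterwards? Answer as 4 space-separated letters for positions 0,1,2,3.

Answer: O O B R

Derivation:
After move 1 (U): U=WWWW F=RRGG R=BBRR B=OOBB L=GGOO
After move 2 (R): R=RBRB U=WRWG F=RYGY D=YBYO B=WOWB
After move 3 (U): U=WWGR F=RBGY R=WORB B=GGWB L=RYOO
After move 4 (F'): F=BYRG U=WWWR R=BOYB D=YOYO L=RROG
After move 5 (R): R=YBBO U=WYWG F=BORO D=YWYG B=RGWB
After move 6 (F'): F=OOBR U=WYYB R=WBYO D=RGYG L=RGOW
Query: F face = OOBR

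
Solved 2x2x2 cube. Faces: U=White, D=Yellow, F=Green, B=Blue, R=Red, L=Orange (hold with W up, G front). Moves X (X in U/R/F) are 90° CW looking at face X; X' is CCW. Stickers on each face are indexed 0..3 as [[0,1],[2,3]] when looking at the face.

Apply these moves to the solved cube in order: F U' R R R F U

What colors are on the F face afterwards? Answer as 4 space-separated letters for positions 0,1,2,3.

Answer: W R O O

Derivation:
After move 1 (F): F=GGGG U=WWOO R=WRWR D=RRYY L=OYOY
After move 2 (U'): U=WOWO F=OYGG R=GGWR B=WRBB L=BBOY
After move 3 (R): R=WGRG U=WYWG F=ORGY D=RBYW B=OROB
After move 4 (R): R=RWGG U=WRWY F=OBGW D=ROYO B=GRYB
After move 5 (R): R=GRGW U=WBWW F=OOGO D=RYYG B=YRRB
After move 6 (F): F=GOOO U=WBYB R=WRWW D=GGYG L=BROY
After move 7 (U): U=YWBB F=WROO R=YRWW B=BRRB L=GOOY
Query: F face = WROO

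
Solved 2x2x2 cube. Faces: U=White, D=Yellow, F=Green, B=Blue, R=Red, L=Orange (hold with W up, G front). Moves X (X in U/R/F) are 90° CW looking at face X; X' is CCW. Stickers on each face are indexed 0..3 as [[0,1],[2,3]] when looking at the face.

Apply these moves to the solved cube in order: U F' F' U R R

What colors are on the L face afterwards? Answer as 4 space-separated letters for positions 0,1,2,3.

Answer: G G O B

Derivation:
After move 1 (U): U=WWWW F=RRGG R=BBRR B=OOBB L=GGOO
After move 2 (F'): F=RGRG U=WWBR R=YBYR D=GOYY L=GWOW
After move 3 (F'): F=GGRR U=WWYY R=OBGR D=WWYY L=GROB
After move 4 (U): U=YWYW F=OBRR R=OOGR B=GRBB L=GGOB
After move 5 (R): R=GORO U=YBYR F=OWRY D=WBYG B=WRWB
After move 6 (R): R=RGOO U=YWYY F=OBRG D=WWYW B=RRBB
Query: L face = GGOB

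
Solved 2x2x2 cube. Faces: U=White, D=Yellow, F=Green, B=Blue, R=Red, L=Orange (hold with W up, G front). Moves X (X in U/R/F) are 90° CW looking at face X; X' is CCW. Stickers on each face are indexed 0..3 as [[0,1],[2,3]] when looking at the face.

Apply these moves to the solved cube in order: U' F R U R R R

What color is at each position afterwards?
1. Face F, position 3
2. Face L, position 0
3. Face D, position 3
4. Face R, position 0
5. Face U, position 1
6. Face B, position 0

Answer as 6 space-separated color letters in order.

After move 1 (U'): U=WWWW F=OOGG R=GGRR B=RRBB L=BBOO
After move 2 (F): F=GOGO U=WWOB R=WGWR D=RGYY L=BYOY
After move 3 (R): R=WWRG U=WOOO F=GGGY D=RBYR B=BRWB
After move 4 (U): U=OWOO F=WWGY R=BRRG B=BYWB L=GGOY
After move 5 (R): R=RBGR U=OWOY F=WBGR D=RWYB B=OYWB
After move 6 (R): R=GRRB U=OBOR F=WWGB D=RWYO B=YYWB
After move 7 (R): R=RGBR U=OWOB F=WWGO D=RWYY B=RYBB
Query 1: F[3] = O
Query 2: L[0] = G
Query 3: D[3] = Y
Query 4: R[0] = R
Query 5: U[1] = W
Query 6: B[0] = R

Answer: O G Y R W R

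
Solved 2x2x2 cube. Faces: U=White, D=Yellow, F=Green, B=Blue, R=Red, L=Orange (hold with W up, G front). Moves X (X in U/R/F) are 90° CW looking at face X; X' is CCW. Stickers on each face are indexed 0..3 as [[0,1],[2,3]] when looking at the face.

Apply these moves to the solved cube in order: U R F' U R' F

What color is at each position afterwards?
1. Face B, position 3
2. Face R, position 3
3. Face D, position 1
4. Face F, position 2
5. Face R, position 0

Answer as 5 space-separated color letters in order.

Answer: B Y O R R

Derivation:
After move 1 (U): U=WWWW F=RRGG R=BBRR B=OOBB L=GGOO
After move 2 (R): R=RBRB U=WRWG F=RYGY D=YBYO B=WOWB
After move 3 (F'): F=YYRG U=WRRR R=BBYB D=GOYO L=GGOW
After move 4 (U): U=RWRR F=BBRG R=WOYB B=GGWB L=YYOW
After move 5 (R'): R=OBWY U=RWRG F=BWRR D=GBYG B=OGOB
After move 6 (F): F=RBRW U=RWWY R=RBGY D=WOYG L=YGOB
Query 1: B[3] = B
Query 2: R[3] = Y
Query 3: D[1] = O
Query 4: F[2] = R
Query 5: R[0] = R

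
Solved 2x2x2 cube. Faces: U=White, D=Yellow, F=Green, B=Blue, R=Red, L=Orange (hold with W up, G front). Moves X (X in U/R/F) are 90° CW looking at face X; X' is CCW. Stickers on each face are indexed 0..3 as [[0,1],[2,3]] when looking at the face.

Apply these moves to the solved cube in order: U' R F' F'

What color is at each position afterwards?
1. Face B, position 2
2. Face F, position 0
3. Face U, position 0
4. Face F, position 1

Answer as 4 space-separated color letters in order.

After move 1 (U'): U=WWWW F=OOGG R=GGRR B=RRBB L=BBOO
After move 2 (R): R=RGRG U=WOWG F=OYGY D=YBYR B=WRWB
After move 3 (F'): F=YYOG U=WORR R=BGYG D=BOYR L=BGOW
After move 4 (F'): F=YGYO U=WOBY R=OGBG D=GWYR L=BROR
Query 1: B[2] = W
Query 2: F[0] = Y
Query 3: U[0] = W
Query 4: F[1] = G

Answer: W Y W G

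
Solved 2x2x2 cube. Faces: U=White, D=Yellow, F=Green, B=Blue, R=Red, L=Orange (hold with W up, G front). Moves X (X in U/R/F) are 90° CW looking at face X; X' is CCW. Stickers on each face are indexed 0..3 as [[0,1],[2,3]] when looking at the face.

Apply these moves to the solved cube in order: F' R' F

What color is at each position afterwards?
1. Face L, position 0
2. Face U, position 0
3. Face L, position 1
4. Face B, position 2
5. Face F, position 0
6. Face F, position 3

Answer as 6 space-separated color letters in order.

Answer: O W O O G W

Derivation:
After move 1 (F'): F=GGGG U=WWRR R=YRYR D=OOYY L=OWOW
After move 2 (R'): R=RRYY U=WBRB F=GWGR D=OGYG B=YBOB
After move 3 (F): F=GGRW U=WBWW R=RRBY D=YRYG L=OOOG
Query 1: L[0] = O
Query 2: U[0] = W
Query 3: L[1] = O
Query 4: B[2] = O
Query 5: F[0] = G
Query 6: F[3] = W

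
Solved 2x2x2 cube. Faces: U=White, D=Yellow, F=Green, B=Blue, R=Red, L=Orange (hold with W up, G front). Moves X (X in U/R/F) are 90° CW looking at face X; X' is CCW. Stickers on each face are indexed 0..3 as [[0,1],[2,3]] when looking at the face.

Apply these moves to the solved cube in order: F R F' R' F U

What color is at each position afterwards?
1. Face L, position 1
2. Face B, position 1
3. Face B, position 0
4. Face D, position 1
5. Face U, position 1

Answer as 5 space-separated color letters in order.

Answer: R Y O W W

Derivation:
After move 1 (F): F=GGGG U=WWOO R=WRWR D=RRYY L=OYOY
After move 2 (R): R=WWRR U=WGOG F=GRGY D=RBYB B=OBWB
After move 3 (F'): F=RYGG U=WGWR R=BWRR D=YYYB L=OGOO
After move 4 (R'): R=WRBR U=WWWO F=RGGR D=YYYG B=BBYB
After move 5 (F): F=GRRG U=WWOG R=WROR D=BWYG L=OYOY
After move 6 (U): U=OWGW F=WRRG R=BBOR B=OYYB L=GROY
Query 1: L[1] = R
Query 2: B[1] = Y
Query 3: B[0] = O
Query 4: D[1] = W
Query 5: U[1] = W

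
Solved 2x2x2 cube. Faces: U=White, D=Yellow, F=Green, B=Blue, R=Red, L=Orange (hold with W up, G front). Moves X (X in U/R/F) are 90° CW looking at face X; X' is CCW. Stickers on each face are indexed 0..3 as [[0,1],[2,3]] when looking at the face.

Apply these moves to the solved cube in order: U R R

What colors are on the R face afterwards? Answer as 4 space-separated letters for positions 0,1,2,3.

After move 1 (U): U=WWWW F=RRGG R=BBRR B=OOBB L=GGOO
After move 2 (R): R=RBRB U=WRWG F=RYGY D=YBYO B=WOWB
After move 3 (R): R=RRBB U=WYWY F=RBGO D=YWYW B=GORB
Query: R face = RRBB

Answer: R R B B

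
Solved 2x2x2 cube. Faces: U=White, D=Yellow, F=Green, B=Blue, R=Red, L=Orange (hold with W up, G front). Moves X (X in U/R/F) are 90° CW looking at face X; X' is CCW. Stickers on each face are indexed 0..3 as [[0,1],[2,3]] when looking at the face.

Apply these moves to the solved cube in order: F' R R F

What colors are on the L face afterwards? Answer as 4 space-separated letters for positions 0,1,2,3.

Answer: O O O W

Derivation:
After move 1 (F'): F=GGGG U=WWRR R=YRYR D=OOYY L=OWOW
After move 2 (R): R=YYRR U=WGRG F=GOGY D=OBYB B=RBWB
After move 3 (R): R=RYRY U=WORY F=GBGB D=OWYR B=GBGB
After move 4 (F): F=GGBB U=WOWW R=RYYY D=RRYR L=OOOW
Query: L face = OOOW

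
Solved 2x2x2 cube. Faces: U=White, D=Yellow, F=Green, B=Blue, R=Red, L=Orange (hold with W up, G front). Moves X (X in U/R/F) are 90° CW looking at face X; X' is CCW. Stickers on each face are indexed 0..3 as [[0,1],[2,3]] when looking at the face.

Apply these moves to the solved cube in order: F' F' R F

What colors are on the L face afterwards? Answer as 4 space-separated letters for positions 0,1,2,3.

Answer: O W O B

Derivation:
After move 1 (F'): F=GGGG U=WWRR R=YRYR D=OOYY L=OWOW
After move 2 (F'): F=GGGG U=WWYY R=OROR D=WWYY L=OROR
After move 3 (R): R=OORR U=WGYG F=GWGY D=WBYB B=YBWB
After move 4 (F): F=GGYW U=WGRR R=YOGR D=ROYB L=OWOB
Query: L face = OWOB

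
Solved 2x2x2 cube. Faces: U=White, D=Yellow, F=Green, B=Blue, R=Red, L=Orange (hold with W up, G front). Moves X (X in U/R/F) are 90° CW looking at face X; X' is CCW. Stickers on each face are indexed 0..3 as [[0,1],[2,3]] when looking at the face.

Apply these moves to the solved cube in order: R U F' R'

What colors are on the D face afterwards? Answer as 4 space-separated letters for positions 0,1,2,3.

Answer: Y Y Y G

Derivation:
After move 1 (R): R=RRRR U=WGWG F=GYGY D=YBYB B=WBWB
After move 2 (U): U=WWGG F=RRGY R=WBRR B=OOWB L=GYOO
After move 3 (F'): F=RYRG U=WWWR R=BBYR D=YOYB L=GGOG
After move 4 (R'): R=BRBY U=WWWO F=RWRR D=YYYG B=BOOB
Query: D face = YYYG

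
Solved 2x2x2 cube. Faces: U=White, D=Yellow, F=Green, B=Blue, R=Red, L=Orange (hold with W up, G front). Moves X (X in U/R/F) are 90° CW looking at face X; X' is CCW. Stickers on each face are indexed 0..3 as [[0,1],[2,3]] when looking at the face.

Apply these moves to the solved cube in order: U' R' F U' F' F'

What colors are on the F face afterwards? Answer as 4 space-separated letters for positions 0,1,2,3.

After move 1 (U'): U=WWWW F=OOGG R=GGRR B=RRBB L=BBOO
After move 2 (R'): R=GRGR U=WBWR F=OWGW D=YOYG B=YRYB
After move 3 (F): F=GOWW U=WBOB R=WRRR D=GGYG L=BYOO
After move 4 (U'): U=BBWO F=BYWW R=GORR B=WRYB L=YROO
After move 5 (F'): F=YWBW U=BBGR R=GOGR D=ROYG L=YOOW
After move 6 (F'): F=WWYB U=BBGG R=OORR D=OWYG L=YROG
Query: F face = WWYB

Answer: W W Y B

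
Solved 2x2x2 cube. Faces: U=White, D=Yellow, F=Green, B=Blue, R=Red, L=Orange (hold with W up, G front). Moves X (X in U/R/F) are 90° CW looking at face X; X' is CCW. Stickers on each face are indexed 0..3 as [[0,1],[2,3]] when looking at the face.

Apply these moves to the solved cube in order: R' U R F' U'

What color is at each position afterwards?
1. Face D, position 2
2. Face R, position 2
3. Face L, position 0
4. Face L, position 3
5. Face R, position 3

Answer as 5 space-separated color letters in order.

After move 1 (R'): R=RRRR U=WBWB F=GWGW D=YGYG B=YBYB
After move 2 (U): U=WWBB F=RRGW R=YBRR B=OOYB L=GWOO
After move 3 (R): R=RYRB U=WRBW F=RGGG D=YYYO B=BOWB
After move 4 (F'): F=GGRG U=WRRR R=YYYB D=WOYO L=GWOB
After move 5 (U'): U=RRWR F=GWRG R=GGYB B=YYWB L=BOOB
Query 1: D[2] = Y
Query 2: R[2] = Y
Query 3: L[0] = B
Query 4: L[3] = B
Query 5: R[3] = B

Answer: Y Y B B B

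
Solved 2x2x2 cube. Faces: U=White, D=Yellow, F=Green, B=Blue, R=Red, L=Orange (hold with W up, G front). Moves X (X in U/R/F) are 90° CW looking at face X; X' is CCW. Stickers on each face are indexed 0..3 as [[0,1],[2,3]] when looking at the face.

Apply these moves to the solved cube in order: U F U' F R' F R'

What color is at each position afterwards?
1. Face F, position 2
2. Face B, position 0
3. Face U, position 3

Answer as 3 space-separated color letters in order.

Answer: O Y Y

Derivation:
After move 1 (U): U=WWWW F=RRGG R=BBRR B=OOBB L=GGOO
After move 2 (F): F=GRGR U=WWOG R=WBWR D=RBYY L=GYOY
After move 3 (U'): U=WGWO F=GYGR R=GRWR B=WBBB L=OOOY
After move 4 (F): F=GGRY U=WGYO R=WROR D=WGYY L=OROB
After move 5 (R'): R=RRWO U=WBYW F=GGRO D=WGYY B=YBGB
After move 6 (F): F=RGOG U=WBBR R=YRWO D=WRYY L=OWOG
After move 7 (R'): R=ROYW U=WGBY F=RBOR D=WGYG B=YBRB
Query 1: F[2] = O
Query 2: B[0] = Y
Query 3: U[3] = Y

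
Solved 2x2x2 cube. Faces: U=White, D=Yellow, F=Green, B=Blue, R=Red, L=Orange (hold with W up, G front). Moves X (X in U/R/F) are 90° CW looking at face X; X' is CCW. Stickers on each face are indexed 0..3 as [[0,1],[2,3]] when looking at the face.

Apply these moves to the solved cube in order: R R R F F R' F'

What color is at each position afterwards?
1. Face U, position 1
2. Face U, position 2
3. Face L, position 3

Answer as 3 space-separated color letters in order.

Answer: Y R G

Derivation:
After move 1 (R): R=RRRR U=WGWG F=GYGY D=YBYB B=WBWB
After move 2 (R): R=RRRR U=WYWY F=GBGB D=YWYW B=GBGB
After move 3 (R): R=RRRR U=WBWB F=GWGW D=YGYG B=YBYB
After move 4 (F): F=GGWW U=WBOO R=WRBR D=RRYG L=OYOG
After move 5 (F): F=WGWG U=WBGY R=OROR D=BWYG L=OROR
After move 6 (R'): R=RROO U=WYGY F=WBWY D=BGYG B=GBWB
After move 7 (F'): F=BYWW U=WYRO R=GRBO D=RRYG L=OYOG
Query 1: U[1] = Y
Query 2: U[2] = R
Query 3: L[3] = G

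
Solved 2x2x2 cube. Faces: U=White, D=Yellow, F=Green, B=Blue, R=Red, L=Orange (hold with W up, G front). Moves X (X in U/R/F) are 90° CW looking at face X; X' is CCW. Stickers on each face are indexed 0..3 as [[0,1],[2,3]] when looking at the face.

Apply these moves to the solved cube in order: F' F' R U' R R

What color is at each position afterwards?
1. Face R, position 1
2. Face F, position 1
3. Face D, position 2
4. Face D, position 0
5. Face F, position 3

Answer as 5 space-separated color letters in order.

Answer: R W Y W O

Derivation:
After move 1 (F'): F=GGGG U=WWRR R=YRYR D=OOYY L=OWOW
After move 2 (F'): F=GGGG U=WWYY R=OROR D=WWYY L=OROR
After move 3 (R): R=OORR U=WGYG F=GWGY D=WBYB B=YBWB
After move 4 (U'): U=GGWY F=ORGY R=GWRR B=OOWB L=YBOR
After move 5 (R): R=RGRW U=GRWY F=OBGB D=WWYO B=YOGB
After move 6 (R): R=RRWG U=GBWB F=OWGO D=WGYY B=YORB
Query 1: R[1] = R
Query 2: F[1] = W
Query 3: D[2] = Y
Query 4: D[0] = W
Query 5: F[3] = O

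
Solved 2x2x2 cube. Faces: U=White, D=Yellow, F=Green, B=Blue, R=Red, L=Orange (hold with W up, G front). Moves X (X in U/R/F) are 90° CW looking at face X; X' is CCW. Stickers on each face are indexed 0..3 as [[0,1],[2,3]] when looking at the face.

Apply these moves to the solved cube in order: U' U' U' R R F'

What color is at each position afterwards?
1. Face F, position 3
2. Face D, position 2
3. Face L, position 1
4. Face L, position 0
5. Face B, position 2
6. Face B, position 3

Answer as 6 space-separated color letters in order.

After move 1 (U'): U=WWWW F=OOGG R=GGRR B=RRBB L=BBOO
After move 2 (U'): U=WWWW F=BBGG R=OORR B=GGBB L=RROO
After move 3 (U'): U=WWWW F=RRGG R=BBRR B=OOBB L=GGOO
After move 4 (R): R=RBRB U=WRWG F=RYGY D=YBYO B=WOWB
After move 5 (R): R=RRBB U=WYWY F=RBGO D=YWYW B=GORB
After move 6 (F'): F=BORG U=WYRB R=WRYB D=GOYW L=GYOW
Query 1: F[3] = G
Query 2: D[2] = Y
Query 3: L[1] = Y
Query 4: L[0] = G
Query 5: B[2] = R
Query 6: B[3] = B

Answer: G Y Y G R B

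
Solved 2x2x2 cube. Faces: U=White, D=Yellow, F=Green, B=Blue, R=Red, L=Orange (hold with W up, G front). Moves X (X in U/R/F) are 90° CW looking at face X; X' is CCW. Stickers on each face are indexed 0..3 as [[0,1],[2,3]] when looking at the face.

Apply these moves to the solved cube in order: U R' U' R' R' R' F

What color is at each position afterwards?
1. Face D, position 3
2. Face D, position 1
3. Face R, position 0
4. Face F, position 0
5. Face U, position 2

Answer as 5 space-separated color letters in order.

After move 1 (U): U=WWWW F=RRGG R=BBRR B=OOBB L=GGOO
After move 2 (R'): R=BRBR U=WBWO F=RWGW D=YRYG B=YOYB
After move 3 (U'): U=BOWW F=GGGW R=RWBR B=BRYB L=YOOO
After move 4 (R'): R=WRRB U=BYWB F=GOGW D=YGYW B=GRRB
After move 5 (R'): R=RBWR U=BRWG F=GYGB D=YOYW B=WRGB
After move 6 (R'): R=BRRW U=BGWW F=GRGG D=YYYB B=WROB
After move 7 (F): F=GGGR U=BGOO R=WRWW D=RBYB L=YYOY
Query 1: D[3] = B
Query 2: D[1] = B
Query 3: R[0] = W
Query 4: F[0] = G
Query 5: U[2] = O

Answer: B B W G O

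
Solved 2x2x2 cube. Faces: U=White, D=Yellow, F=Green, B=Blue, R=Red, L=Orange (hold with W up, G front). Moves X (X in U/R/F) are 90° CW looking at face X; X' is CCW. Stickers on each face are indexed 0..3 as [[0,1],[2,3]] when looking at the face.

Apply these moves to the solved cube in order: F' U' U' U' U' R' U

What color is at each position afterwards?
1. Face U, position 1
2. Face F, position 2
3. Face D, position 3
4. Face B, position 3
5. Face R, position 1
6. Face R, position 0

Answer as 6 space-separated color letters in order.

After move 1 (F'): F=GGGG U=WWRR R=YRYR D=OOYY L=OWOW
After move 2 (U'): U=WRWR F=OWGG R=GGYR B=YRBB L=BBOW
After move 3 (U'): U=RRWW F=BBGG R=OWYR B=GGBB L=YROW
After move 4 (U'): U=RWRW F=YRGG R=BBYR B=OWBB L=GGOW
After move 5 (U'): U=WWRR F=GGGG R=YRYR B=BBBB L=OWOW
After move 6 (R'): R=RRYY U=WBRB F=GWGR D=OGYG B=YBOB
After move 7 (U): U=RWBB F=RRGR R=YBYY B=OWOB L=GWOW
Query 1: U[1] = W
Query 2: F[2] = G
Query 3: D[3] = G
Query 4: B[3] = B
Query 5: R[1] = B
Query 6: R[0] = Y

Answer: W G G B B Y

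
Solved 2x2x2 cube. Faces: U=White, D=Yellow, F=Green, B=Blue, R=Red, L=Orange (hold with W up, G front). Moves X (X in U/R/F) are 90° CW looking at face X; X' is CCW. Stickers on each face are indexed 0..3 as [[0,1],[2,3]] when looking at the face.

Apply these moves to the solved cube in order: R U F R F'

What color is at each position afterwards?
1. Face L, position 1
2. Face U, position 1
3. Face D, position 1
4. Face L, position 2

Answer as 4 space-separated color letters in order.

Answer: R R B O

Derivation:
After move 1 (R): R=RRRR U=WGWG F=GYGY D=YBYB B=WBWB
After move 2 (U): U=WWGG F=RRGY R=WBRR B=OOWB L=GYOO
After move 3 (F): F=GRYR U=WWOY R=GBGR D=RWYB L=GYOB
After move 4 (R): R=GGRB U=WROR F=GWYB D=RWYO B=YOWB
After move 5 (F'): F=WBGY U=WRGR R=WGRB D=YBYO L=GROO
Query 1: L[1] = R
Query 2: U[1] = R
Query 3: D[1] = B
Query 4: L[2] = O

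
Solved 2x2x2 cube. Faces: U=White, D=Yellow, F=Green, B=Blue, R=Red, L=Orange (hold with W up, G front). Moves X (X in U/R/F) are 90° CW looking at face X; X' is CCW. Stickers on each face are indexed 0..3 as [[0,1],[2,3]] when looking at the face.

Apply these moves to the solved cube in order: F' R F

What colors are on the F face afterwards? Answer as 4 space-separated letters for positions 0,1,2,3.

Answer: G G Y O

Derivation:
After move 1 (F'): F=GGGG U=WWRR R=YRYR D=OOYY L=OWOW
After move 2 (R): R=YYRR U=WGRG F=GOGY D=OBYB B=RBWB
After move 3 (F): F=GGYO U=WGWW R=RYGR D=RYYB L=OOOB
Query: F face = GGYO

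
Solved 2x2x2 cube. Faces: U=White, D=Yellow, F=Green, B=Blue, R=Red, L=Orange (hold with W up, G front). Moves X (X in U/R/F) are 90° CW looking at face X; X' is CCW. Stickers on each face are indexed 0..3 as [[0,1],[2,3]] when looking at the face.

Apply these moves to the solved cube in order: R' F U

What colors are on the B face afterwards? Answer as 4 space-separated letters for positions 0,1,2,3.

After move 1 (R'): R=RRRR U=WBWB F=GWGW D=YGYG B=YBYB
After move 2 (F): F=GGWW U=WBOO R=WRBR D=RRYG L=OYOG
After move 3 (U): U=OWOB F=WRWW R=YBBR B=OYYB L=GGOG
Query: B face = OYYB

Answer: O Y Y B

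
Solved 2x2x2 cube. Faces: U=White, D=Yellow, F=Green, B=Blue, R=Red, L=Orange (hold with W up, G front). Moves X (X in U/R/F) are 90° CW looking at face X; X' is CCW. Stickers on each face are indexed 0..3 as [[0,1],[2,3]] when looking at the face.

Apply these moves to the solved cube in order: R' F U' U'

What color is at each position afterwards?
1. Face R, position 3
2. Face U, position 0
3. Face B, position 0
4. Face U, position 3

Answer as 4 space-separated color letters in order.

After move 1 (R'): R=RRRR U=WBWB F=GWGW D=YGYG B=YBYB
After move 2 (F): F=GGWW U=WBOO R=WRBR D=RRYG L=OYOG
After move 3 (U'): U=BOWO F=OYWW R=GGBR B=WRYB L=YBOG
After move 4 (U'): U=OOBW F=YBWW R=OYBR B=GGYB L=WROG
Query 1: R[3] = R
Query 2: U[0] = O
Query 3: B[0] = G
Query 4: U[3] = W

Answer: R O G W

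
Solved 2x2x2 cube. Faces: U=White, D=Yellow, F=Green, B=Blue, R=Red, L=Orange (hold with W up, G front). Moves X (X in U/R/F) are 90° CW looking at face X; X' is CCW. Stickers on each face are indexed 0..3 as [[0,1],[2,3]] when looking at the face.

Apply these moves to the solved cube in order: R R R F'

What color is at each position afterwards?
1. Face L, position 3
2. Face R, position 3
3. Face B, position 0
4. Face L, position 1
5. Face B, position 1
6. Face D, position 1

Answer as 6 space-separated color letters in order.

After move 1 (R): R=RRRR U=WGWG F=GYGY D=YBYB B=WBWB
After move 2 (R): R=RRRR U=WYWY F=GBGB D=YWYW B=GBGB
After move 3 (R): R=RRRR U=WBWB F=GWGW D=YGYG B=YBYB
After move 4 (F'): F=WWGG U=WBRR R=GRYR D=OOYG L=OBOW
Query 1: L[3] = W
Query 2: R[3] = R
Query 3: B[0] = Y
Query 4: L[1] = B
Query 5: B[1] = B
Query 6: D[1] = O

Answer: W R Y B B O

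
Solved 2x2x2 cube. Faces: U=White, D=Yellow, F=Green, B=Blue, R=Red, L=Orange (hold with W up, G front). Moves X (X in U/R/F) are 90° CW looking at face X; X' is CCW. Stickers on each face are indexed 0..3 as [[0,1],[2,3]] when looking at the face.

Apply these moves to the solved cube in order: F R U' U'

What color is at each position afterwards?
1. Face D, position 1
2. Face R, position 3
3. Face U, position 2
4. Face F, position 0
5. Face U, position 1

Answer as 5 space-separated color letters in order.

After move 1 (F): F=GGGG U=WWOO R=WRWR D=RRYY L=OYOY
After move 2 (R): R=WWRR U=WGOG F=GRGY D=RBYB B=OBWB
After move 3 (U'): U=GGWO F=OYGY R=GRRR B=WWWB L=OBOY
After move 4 (U'): U=GOGW F=OBGY R=OYRR B=GRWB L=WWOY
Query 1: D[1] = B
Query 2: R[3] = R
Query 3: U[2] = G
Query 4: F[0] = O
Query 5: U[1] = O

Answer: B R G O O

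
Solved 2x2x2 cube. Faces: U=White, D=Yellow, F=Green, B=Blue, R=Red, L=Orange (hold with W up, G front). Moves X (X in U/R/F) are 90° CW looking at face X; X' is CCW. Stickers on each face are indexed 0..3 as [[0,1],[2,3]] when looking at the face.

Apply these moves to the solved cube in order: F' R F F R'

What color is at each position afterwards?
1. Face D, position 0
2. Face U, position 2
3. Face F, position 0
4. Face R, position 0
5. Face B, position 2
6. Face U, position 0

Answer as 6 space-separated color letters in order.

Answer: G B Y Y R W

Derivation:
After move 1 (F'): F=GGGG U=WWRR R=YRYR D=OOYY L=OWOW
After move 2 (R): R=YYRR U=WGRG F=GOGY D=OBYB B=RBWB
After move 3 (F): F=GGYO U=WGWW R=RYGR D=RYYB L=OOOB
After move 4 (F): F=YGOG U=WGBO R=WYWR D=GRYB L=OROY
After move 5 (R'): R=YRWW U=WWBR F=YGOO D=GGYG B=BBRB
Query 1: D[0] = G
Query 2: U[2] = B
Query 3: F[0] = Y
Query 4: R[0] = Y
Query 5: B[2] = R
Query 6: U[0] = W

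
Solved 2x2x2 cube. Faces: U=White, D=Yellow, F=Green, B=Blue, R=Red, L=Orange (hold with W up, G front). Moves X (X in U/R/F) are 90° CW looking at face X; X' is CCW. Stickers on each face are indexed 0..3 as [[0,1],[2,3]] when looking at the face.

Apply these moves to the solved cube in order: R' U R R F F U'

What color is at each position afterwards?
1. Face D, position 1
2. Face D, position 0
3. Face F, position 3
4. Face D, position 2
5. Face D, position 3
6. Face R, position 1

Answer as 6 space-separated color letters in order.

Answer: B G R Y B G

Derivation:
After move 1 (R'): R=RRRR U=WBWB F=GWGW D=YGYG B=YBYB
After move 2 (U): U=WWBB F=RRGW R=YBRR B=OOYB L=GWOO
After move 3 (R): R=RYRB U=WRBW F=RGGG D=YYYO B=BOWB
After move 4 (R): R=RRBY U=WGBG F=RYGO D=YWYB B=WORB
After move 5 (F): F=GROY U=WGOW R=BRGY D=BRYB L=GYOW
After move 6 (F): F=OGYR U=WGWY R=ORWY D=GBYB L=GBOR
After move 7 (U'): U=GYWW F=GBYR R=OGWY B=ORRB L=WOOR
Query 1: D[1] = B
Query 2: D[0] = G
Query 3: F[3] = R
Query 4: D[2] = Y
Query 5: D[3] = B
Query 6: R[1] = G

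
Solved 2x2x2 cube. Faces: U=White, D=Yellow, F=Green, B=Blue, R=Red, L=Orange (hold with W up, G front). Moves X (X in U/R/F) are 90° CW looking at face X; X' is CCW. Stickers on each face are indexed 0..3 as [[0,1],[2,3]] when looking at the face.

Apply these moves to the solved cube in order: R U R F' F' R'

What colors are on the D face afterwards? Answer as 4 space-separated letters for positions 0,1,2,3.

After move 1 (R): R=RRRR U=WGWG F=GYGY D=YBYB B=WBWB
After move 2 (U): U=WWGG F=RRGY R=WBRR B=OOWB L=GYOO
After move 3 (R): R=RWRB U=WRGY F=RBGB D=YWYO B=GOWB
After move 4 (F'): F=BBRG U=WRRR R=WWYB D=YOYO L=GYOG
After move 5 (F'): F=BGBR U=WRWY R=OWYB D=YGYO L=GROR
After move 6 (R'): R=WBOY U=WWWG F=BRBY D=YGYR B=OOGB
Query: D face = YGYR

Answer: Y G Y R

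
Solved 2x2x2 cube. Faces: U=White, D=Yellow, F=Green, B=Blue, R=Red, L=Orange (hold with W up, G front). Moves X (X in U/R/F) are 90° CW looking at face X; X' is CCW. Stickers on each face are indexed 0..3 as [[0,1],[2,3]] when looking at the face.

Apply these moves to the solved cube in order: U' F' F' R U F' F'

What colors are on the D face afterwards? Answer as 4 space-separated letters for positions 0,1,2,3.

Answer: G O Y R

Derivation:
After move 1 (U'): U=WWWW F=OOGG R=GGRR B=RRBB L=BBOO
After move 2 (F'): F=OGOG U=WWGR R=YGYR D=BOYY L=BWOW
After move 3 (F'): F=GGOO U=WWYY R=OGBR D=WWYY L=BROG
After move 4 (R): R=BORG U=WGYO F=GWOY D=WBYR B=YRWB
After move 5 (U): U=YWOG F=BOOY R=YRRG B=BRWB L=GWOG
After move 6 (F'): F=OYBO U=YWYR R=BRWG D=WGYR L=GGOO
After move 7 (F'): F=YOOB U=YWBW R=GRWG D=GOYR L=GROY
Query: D face = GOYR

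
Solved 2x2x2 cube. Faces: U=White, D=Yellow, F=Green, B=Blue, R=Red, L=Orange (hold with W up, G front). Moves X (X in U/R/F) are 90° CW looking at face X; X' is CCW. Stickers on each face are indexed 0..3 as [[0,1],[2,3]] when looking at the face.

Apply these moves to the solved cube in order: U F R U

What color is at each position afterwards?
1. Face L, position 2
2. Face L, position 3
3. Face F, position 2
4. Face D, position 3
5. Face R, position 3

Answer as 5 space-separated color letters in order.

Answer: O Y G O B

Derivation:
After move 1 (U): U=WWWW F=RRGG R=BBRR B=OOBB L=GGOO
After move 2 (F): F=GRGR U=WWOG R=WBWR D=RBYY L=GYOY
After move 3 (R): R=WWRB U=WROR F=GBGY D=RBYO B=GOWB
After move 4 (U): U=OWRR F=WWGY R=GORB B=GYWB L=GBOY
Query 1: L[2] = O
Query 2: L[3] = Y
Query 3: F[2] = G
Query 4: D[3] = O
Query 5: R[3] = B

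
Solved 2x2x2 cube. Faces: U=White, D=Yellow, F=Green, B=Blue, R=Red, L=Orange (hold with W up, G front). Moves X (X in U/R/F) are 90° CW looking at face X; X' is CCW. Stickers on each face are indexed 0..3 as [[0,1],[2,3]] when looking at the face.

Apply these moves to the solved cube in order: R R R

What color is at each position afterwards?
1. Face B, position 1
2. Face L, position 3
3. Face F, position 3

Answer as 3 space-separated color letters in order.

Answer: B O W

Derivation:
After move 1 (R): R=RRRR U=WGWG F=GYGY D=YBYB B=WBWB
After move 2 (R): R=RRRR U=WYWY F=GBGB D=YWYW B=GBGB
After move 3 (R): R=RRRR U=WBWB F=GWGW D=YGYG B=YBYB
Query 1: B[1] = B
Query 2: L[3] = O
Query 3: F[3] = W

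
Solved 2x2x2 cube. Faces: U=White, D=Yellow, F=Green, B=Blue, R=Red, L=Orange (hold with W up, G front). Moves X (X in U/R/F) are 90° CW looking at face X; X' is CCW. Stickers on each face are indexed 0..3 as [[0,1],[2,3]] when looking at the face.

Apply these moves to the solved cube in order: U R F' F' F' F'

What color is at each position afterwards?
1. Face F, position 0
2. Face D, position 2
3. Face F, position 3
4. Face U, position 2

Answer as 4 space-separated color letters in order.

Answer: R Y Y W

Derivation:
After move 1 (U): U=WWWW F=RRGG R=BBRR B=OOBB L=GGOO
After move 2 (R): R=RBRB U=WRWG F=RYGY D=YBYO B=WOWB
After move 3 (F'): F=YYRG U=WRRR R=BBYB D=GOYO L=GGOW
After move 4 (F'): F=YGYR U=WRBY R=OBGB D=GWYO L=GROR
After move 5 (F'): F=GRYY U=WROG R=WBGB D=RRYO L=GYOB
After move 6 (F'): F=RYGY U=WRWG R=RBRB D=YBYO L=GGOO
Query 1: F[0] = R
Query 2: D[2] = Y
Query 3: F[3] = Y
Query 4: U[2] = W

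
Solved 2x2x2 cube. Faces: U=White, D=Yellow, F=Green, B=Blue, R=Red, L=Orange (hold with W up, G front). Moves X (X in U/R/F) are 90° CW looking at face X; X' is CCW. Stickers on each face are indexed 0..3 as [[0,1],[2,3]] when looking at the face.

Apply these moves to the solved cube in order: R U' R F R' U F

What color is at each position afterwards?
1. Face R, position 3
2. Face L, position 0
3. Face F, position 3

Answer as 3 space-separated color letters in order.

After move 1 (R): R=RRRR U=WGWG F=GYGY D=YBYB B=WBWB
After move 2 (U'): U=GGWW F=OOGY R=GYRR B=RRWB L=WBOO
After move 3 (R): R=RGRY U=GOWY F=OBGB D=YWYR B=WRGB
After move 4 (F): F=GOBB U=GOOB R=WGYY D=RRYR L=WYOW
After move 5 (R'): R=GYWY U=GGOW F=GOBB D=ROYB B=RRRB
After move 6 (U): U=OGWG F=GYBB R=RRWY B=WYRB L=GOOW
After move 7 (F): F=BGBY U=OGWO R=WRGY D=WRYB L=GROO
Query 1: R[3] = Y
Query 2: L[0] = G
Query 3: F[3] = Y

Answer: Y G Y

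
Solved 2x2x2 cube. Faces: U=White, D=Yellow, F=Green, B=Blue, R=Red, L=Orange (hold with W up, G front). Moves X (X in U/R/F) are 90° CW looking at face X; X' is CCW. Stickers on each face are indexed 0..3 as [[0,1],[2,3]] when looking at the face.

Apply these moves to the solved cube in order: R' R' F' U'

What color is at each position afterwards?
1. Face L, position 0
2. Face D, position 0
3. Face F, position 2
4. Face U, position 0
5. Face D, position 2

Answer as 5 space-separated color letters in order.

Answer: G O G Y Y

Derivation:
After move 1 (R'): R=RRRR U=WBWB F=GWGW D=YGYG B=YBYB
After move 2 (R'): R=RRRR U=WYWY F=GBGB D=YWYW B=GBGB
After move 3 (F'): F=BBGG U=WYRR R=WRYR D=OOYW L=OYOW
After move 4 (U'): U=YRWR F=OYGG R=BBYR B=WRGB L=GBOW
Query 1: L[0] = G
Query 2: D[0] = O
Query 3: F[2] = G
Query 4: U[0] = Y
Query 5: D[2] = Y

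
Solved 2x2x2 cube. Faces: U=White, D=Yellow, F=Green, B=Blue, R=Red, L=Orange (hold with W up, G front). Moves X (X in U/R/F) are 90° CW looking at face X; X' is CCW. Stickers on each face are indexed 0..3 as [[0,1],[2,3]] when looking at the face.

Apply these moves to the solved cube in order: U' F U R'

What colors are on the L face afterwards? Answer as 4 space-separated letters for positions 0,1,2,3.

Answer: G O O Y

Derivation:
After move 1 (U'): U=WWWW F=OOGG R=GGRR B=RRBB L=BBOO
After move 2 (F): F=GOGO U=WWOB R=WGWR D=RGYY L=BYOY
After move 3 (U): U=OWBW F=WGGO R=RRWR B=BYBB L=GOOY
After move 4 (R'): R=RRRW U=OBBB F=WWGW D=RGYO B=YYGB
Query: L face = GOOY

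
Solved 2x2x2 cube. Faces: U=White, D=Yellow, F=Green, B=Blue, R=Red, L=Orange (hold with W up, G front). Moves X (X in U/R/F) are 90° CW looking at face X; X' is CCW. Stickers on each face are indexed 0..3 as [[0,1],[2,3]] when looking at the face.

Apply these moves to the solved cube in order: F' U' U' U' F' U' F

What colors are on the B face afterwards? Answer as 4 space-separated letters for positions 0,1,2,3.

Answer: O B B B

Derivation:
After move 1 (F'): F=GGGG U=WWRR R=YRYR D=OOYY L=OWOW
After move 2 (U'): U=WRWR F=OWGG R=GGYR B=YRBB L=BBOW
After move 3 (U'): U=RRWW F=BBGG R=OWYR B=GGBB L=YROW
After move 4 (U'): U=RWRW F=YRGG R=BBYR B=OWBB L=GGOW
After move 5 (F'): F=RGYG U=RWBY R=OBOR D=GWYY L=GWOR
After move 6 (U'): U=WYRB F=GWYG R=RGOR B=OBBB L=OWOR
After move 7 (F): F=YGGW U=WYRW R=RGBR D=ORYY L=OGOW
Query: B face = OBBB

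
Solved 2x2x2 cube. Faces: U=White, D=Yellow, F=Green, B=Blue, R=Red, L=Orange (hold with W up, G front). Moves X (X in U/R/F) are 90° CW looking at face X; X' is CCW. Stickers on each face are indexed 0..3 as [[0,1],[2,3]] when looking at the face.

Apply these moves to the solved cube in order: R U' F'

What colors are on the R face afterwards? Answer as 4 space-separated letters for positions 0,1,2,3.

After move 1 (R): R=RRRR U=WGWG F=GYGY D=YBYB B=WBWB
After move 2 (U'): U=GGWW F=OOGY R=GYRR B=RRWB L=WBOO
After move 3 (F'): F=OYOG U=GGGR R=BYYR D=BOYB L=WWOW
Query: R face = BYYR

Answer: B Y Y R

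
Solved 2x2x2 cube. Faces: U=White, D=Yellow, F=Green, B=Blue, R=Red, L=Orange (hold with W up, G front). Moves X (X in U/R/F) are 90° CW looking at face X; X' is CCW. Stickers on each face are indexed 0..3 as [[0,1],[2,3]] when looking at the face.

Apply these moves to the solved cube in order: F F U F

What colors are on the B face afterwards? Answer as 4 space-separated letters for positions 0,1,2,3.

Answer: O R B B

Derivation:
After move 1 (F): F=GGGG U=WWOO R=WRWR D=RRYY L=OYOY
After move 2 (F): F=GGGG U=WWYY R=OROR D=WWYY L=OROR
After move 3 (U): U=YWYW F=ORGG R=BBOR B=ORBB L=GGOR
After move 4 (F): F=GOGR U=YWRG R=YBWR D=OBYY L=GWOW
Query: B face = ORBB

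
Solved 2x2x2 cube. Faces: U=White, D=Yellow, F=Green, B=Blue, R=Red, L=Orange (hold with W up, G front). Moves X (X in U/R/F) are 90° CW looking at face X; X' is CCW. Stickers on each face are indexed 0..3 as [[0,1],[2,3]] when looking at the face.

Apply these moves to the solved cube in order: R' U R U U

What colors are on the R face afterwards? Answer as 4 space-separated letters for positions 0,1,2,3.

After move 1 (R'): R=RRRR U=WBWB F=GWGW D=YGYG B=YBYB
After move 2 (U): U=WWBB F=RRGW R=YBRR B=OOYB L=GWOO
After move 3 (R): R=RYRB U=WRBW F=RGGG D=YYYO B=BOWB
After move 4 (U): U=BWWR F=RYGG R=BORB B=GWWB L=RGOO
After move 5 (U): U=WBRW F=BOGG R=GWRB B=RGWB L=RYOO
Query: R face = GWRB

Answer: G W R B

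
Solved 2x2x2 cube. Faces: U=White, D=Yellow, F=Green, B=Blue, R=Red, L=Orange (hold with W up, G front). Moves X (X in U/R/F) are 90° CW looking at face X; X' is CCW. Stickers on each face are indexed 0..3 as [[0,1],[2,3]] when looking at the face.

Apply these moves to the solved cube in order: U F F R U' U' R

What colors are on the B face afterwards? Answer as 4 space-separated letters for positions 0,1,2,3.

After move 1 (U): U=WWWW F=RRGG R=BBRR B=OOBB L=GGOO
After move 2 (F): F=GRGR U=WWOG R=WBWR D=RBYY L=GYOY
After move 3 (F): F=GGRR U=WWYY R=OBGR D=WWYY L=GROB
After move 4 (R): R=GORB U=WGYR F=GWRY D=WBYO B=YOWB
After move 5 (U'): U=GRWY F=GRRY R=GWRB B=GOWB L=YOOB
After move 6 (U'): U=RYGW F=YORY R=GRRB B=GWWB L=GOOB
After move 7 (R): R=RGBR U=ROGY F=YBRO D=WWYG B=WWYB
Query: B face = WWYB

Answer: W W Y B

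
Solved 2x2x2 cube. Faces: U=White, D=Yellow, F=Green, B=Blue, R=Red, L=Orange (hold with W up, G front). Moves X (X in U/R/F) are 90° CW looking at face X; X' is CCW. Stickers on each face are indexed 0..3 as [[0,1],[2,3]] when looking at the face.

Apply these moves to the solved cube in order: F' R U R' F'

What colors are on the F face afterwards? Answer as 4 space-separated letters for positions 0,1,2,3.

After move 1 (F'): F=GGGG U=WWRR R=YRYR D=OOYY L=OWOW
After move 2 (R): R=YYRR U=WGRG F=GOGY D=OBYB B=RBWB
After move 3 (U): U=RWGG F=YYGY R=RBRR B=OWWB L=GOOW
After move 4 (R'): R=BRRR U=RWGO F=YWGG D=OYYY B=BWBB
After move 5 (F'): F=WGYG U=RWBR R=YROR D=OWYY L=GOOG
Query: F face = WGYG

Answer: W G Y G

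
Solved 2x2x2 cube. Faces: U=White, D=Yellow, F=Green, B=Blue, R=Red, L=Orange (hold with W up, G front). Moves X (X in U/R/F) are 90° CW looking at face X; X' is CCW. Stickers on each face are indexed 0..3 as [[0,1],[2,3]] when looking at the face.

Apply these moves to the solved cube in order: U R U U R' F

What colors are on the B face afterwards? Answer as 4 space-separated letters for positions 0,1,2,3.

Answer: O Y B B

Derivation:
After move 1 (U): U=WWWW F=RRGG R=BBRR B=OOBB L=GGOO
After move 2 (R): R=RBRB U=WRWG F=RYGY D=YBYO B=WOWB
After move 3 (U): U=WWGR F=RBGY R=WORB B=GGWB L=RYOO
After move 4 (U): U=GWRW F=WOGY R=GGRB B=RYWB L=RBOO
After move 5 (R'): R=GBGR U=GWRR F=WWGW D=YOYY B=OYBB
After move 6 (F): F=GWWW U=GWOB R=RBRR D=GGYY L=RYOO
Query: B face = OYBB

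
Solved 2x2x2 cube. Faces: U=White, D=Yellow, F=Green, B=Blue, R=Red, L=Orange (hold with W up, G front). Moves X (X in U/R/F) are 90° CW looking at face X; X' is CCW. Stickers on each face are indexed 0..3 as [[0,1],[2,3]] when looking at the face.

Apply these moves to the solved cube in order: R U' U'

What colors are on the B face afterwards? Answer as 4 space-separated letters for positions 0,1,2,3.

After move 1 (R): R=RRRR U=WGWG F=GYGY D=YBYB B=WBWB
After move 2 (U'): U=GGWW F=OOGY R=GYRR B=RRWB L=WBOO
After move 3 (U'): U=GWGW F=WBGY R=OORR B=GYWB L=RROO
Query: B face = GYWB

Answer: G Y W B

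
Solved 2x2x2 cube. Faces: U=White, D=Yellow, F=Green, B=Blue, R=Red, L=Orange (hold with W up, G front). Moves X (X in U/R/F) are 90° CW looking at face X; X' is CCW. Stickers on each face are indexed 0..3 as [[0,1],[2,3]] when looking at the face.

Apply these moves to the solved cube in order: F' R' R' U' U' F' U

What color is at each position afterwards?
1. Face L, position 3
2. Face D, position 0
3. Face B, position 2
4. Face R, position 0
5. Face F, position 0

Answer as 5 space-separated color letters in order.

After move 1 (F'): F=GGGG U=WWRR R=YRYR D=OOYY L=OWOW
After move 2 (R'): R=RRYY U=WBRB F=GWGR D=OGYG B=YBOB
After move 3 (R'): R=RYRY U=WORY F=GBGB D=OWYR B=GBGB
After move 4 (U'): U=OYWR F=OWGB R=GBRY B=RYGB L=GBOW
After move 5 (U'): U=YROW F=GBGB R=OWRY B=GBGB L=RYOW
After move 6 (F'): F=BBGG U=YROR R=WWOY D=YWYR L=RWOO
After move 7 (U): U=OYRR F=WWGG R=GBOY B=RWGB L=BBOO
Query 1: L[3] = O
Query 2: D[0] = Y
Query 3: B[2] = G
Query 4: R[0] = G
Query 5: F[0] = W

Answer: O Y G G W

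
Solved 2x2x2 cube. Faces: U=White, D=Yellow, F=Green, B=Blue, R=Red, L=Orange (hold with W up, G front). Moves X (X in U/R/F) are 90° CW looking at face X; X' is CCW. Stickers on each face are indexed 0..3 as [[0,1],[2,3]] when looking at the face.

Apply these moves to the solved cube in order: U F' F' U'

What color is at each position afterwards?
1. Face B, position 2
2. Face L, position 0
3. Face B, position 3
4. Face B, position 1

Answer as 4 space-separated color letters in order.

After move 1 (U): U=WWWW F=RRGG R=BBRR B=OOBB L=GGOO
After move 2 (F'): F=RGRG U=WWBR R=YBYR D=GOYY L=GWOW
After move 3 (F'): F=GGRR U=WWYY R=OBGR D=WWYY L=GROB
After move 4 (U'): U=WYWY F=GRRR R=GGGR B=OBBB L=OOOB
Query 1: B[2] = B
Query 2: L[0] = O
Query 3: B[3] = B
Query 4: B[1] = B

Answer: B O B B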